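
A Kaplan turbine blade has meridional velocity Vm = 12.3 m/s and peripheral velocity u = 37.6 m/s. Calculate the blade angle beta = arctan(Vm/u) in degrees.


beta = arctan(12.3 / 37.6) = 18.1144 degrees


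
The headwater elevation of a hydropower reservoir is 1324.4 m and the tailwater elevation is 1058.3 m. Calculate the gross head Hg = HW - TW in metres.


Hg = 1324.4 - 1058.3 = 266.1000 m


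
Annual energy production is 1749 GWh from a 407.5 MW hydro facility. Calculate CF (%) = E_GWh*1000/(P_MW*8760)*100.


CF = 1749 * 1000 / (407.5 * 8760) * 100 = 48.9957 %


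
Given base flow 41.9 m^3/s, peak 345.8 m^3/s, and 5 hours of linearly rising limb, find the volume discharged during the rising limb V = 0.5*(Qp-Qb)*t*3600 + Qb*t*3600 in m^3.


V = 0.5*(345.8 - 41.9)*5*3600 + 41.9*5*3600 = 3.4893e+06 m^3


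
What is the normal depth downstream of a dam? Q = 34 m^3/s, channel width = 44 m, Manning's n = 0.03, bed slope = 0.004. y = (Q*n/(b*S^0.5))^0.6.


y = (34 * 0.03 / (44 * 0.004^0.5))^0.6 = 0.5476 m


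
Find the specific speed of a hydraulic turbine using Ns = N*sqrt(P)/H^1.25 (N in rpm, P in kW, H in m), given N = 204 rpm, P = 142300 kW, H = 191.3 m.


Ns = 204 * 142300^0.5 / 191.3^1.25 = 108.1655


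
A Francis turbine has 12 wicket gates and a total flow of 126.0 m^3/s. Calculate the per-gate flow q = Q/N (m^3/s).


q = 126.0 / 12 = 10.5000 m^3/s


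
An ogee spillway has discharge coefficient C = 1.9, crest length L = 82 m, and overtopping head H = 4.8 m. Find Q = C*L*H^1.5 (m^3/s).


Q = 1.9 * 82 * 4.8^1.5 = 1638.4353 m^3/s


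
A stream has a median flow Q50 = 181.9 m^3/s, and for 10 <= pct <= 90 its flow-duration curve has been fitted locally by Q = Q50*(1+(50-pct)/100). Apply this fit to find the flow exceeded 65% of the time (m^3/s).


Q = 181.9 * (1 + (50 - 65)/100) = 154.6150 m^3/s


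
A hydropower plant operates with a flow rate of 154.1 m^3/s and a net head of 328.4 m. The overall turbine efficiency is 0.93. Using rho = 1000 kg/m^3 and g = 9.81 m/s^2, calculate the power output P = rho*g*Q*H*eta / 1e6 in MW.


P = 1000 * 9.81 * 154.1 * 328.4 * 0.93 / 1e6 = 461.6977 MW


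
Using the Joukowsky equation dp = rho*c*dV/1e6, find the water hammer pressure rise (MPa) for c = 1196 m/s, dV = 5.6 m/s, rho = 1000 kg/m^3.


dp = 1000 * 1196 * 5.6 / 1e6 = 6.6976 MPa


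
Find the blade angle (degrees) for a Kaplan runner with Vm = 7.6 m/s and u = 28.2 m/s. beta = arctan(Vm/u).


beta = arctan(7.6 / 28.2) = 15.0831 degrees


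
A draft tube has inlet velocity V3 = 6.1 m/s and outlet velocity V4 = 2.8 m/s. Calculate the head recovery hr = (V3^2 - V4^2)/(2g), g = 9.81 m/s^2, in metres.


hr = (6.1^2 - 2.8^2) / (2*9.81) = 1.4969 m


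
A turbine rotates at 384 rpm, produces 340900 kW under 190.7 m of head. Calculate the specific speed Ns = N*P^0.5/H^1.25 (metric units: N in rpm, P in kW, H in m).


Ns = 384 * 340900^0.5 / 190.7^1.25 = 316.3781


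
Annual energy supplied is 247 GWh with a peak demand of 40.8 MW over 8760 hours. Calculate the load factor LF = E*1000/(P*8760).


LF = 247 * 1000 / (40.8 * 8760) = 0.6911


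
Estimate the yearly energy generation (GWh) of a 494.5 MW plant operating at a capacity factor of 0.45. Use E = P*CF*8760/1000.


E = 494.5 * 0.45 * 8760 / 1000 = 1949.3190 GWh


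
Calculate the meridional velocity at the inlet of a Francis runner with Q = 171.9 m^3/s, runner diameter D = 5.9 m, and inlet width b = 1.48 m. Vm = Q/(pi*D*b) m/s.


Vm = 171.9 / (pi * 5.9 * 1.48) = 6.2663 m/s


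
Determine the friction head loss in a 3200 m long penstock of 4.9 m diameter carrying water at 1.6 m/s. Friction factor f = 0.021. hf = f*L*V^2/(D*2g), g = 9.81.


hf = 0.021 * 3200 * 1.6^2 / (4.9 * 2 * 9.81) = 1.7894 m


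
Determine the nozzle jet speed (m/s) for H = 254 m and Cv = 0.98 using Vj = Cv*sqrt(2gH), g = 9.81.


Vj = 0.98 * sqrt(2*9.81*254) = 69.1819 m/s


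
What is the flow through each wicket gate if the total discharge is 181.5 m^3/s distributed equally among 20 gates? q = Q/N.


q = 181.5 / 20 = 9.0750 m^3/s


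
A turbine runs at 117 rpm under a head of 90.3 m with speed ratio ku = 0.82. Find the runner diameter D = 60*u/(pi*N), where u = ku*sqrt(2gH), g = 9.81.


u = 0.82 * sqrt(2*9.81*90.3) = 34.5149 m/s
D = 60 * 34.5149 / (pi * 117) = 5.6341 m


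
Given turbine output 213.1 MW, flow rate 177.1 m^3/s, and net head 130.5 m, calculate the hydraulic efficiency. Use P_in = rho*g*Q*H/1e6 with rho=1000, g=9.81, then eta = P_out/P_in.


P_in = 1000 * 9.81 * 177.1 * 130.5 / 1e6 = 226.7243 MW
eta = 213.1 / 226.7243 = 0.9399


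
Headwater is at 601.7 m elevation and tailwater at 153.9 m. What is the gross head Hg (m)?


Hg = 601.7 - 153.9 = 447.8000 m


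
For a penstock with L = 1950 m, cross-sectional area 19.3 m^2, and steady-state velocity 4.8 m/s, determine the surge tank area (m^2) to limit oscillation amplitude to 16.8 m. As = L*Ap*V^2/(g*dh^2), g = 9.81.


As = 1950 * 19.3 * 4.8^2 / (9.81 * 16.8^2) = 313.1748 m^2


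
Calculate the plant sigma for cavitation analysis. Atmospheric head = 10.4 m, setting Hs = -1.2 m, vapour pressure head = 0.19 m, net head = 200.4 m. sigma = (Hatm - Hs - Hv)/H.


sigma = (10.4 - (-1.2) - 0.19) / 200.4 = 0.0569


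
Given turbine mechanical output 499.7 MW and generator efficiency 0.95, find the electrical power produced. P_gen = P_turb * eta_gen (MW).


P_gen = 499.7 * 0.95 = 474.7150 MW


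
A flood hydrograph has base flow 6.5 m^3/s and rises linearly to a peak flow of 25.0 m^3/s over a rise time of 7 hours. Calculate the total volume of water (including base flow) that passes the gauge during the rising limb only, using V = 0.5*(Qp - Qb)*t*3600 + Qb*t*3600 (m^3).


V = 0.5*(25.0 - 6.5)*7*3600 + 6.5*7*3600 = 396900.0000 m^3


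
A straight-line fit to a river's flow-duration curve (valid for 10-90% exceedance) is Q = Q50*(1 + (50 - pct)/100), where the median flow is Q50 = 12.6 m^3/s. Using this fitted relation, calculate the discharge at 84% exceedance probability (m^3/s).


Q = 12.6 * (1 + (50 - 84)/100) = 8.3160 m^3/s


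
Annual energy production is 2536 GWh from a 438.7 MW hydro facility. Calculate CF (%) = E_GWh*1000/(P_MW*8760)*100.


CF = 2536 * 1000 / (438.7 * 8760) * 100 = 65.9899 %


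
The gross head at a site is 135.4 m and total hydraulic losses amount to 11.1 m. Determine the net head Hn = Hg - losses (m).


Hn = 135.4 - 11.1 = 124.3000 m


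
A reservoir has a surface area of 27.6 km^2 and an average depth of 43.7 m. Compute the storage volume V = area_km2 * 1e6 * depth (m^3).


V = 27.6 * 1e6 * 43.7 = 1.2061e+09 m^3


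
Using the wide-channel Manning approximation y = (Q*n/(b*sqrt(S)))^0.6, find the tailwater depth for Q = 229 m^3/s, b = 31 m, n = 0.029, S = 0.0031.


y = (229 * 0.029 / (31 * 0.0031^0.5))^0.6 = 2.2445 m


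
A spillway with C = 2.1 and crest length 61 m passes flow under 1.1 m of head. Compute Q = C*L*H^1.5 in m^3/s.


Q = 2.1 * 61 * 1.1^1.5 = 147.7877 m^3/s


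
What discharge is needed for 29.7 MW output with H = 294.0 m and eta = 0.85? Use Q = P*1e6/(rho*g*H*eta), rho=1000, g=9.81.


Q = 29.7 * 1e6 / (1000 * 9.81 * 294.0 * 0.85) = 12.1149 m^3/s


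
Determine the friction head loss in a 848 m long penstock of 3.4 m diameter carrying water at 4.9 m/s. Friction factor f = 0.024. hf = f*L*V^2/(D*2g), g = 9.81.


hf = 0.024 * 848 * 4.9^2 / (3.4 * 2 * 9.81) = 7.3252 m


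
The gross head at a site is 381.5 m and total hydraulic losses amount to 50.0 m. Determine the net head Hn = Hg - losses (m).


Hn = 381.5 - 50.0 = 331.5000 m


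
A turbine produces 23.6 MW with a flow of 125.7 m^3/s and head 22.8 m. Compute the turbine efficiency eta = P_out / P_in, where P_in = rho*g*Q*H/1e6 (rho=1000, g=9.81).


P_in = 1000 * 9.81 * 125.7 * 22.8 / 1e6 = 28.1151 MW
eta = 23.6 / 28.1151 = 0.8394


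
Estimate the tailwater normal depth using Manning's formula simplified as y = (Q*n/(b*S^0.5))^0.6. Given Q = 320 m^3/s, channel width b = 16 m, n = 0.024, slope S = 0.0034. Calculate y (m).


y = (320 * 0.024 / (16 * 0.0034^0.5))^0.6 = 3.5424 m


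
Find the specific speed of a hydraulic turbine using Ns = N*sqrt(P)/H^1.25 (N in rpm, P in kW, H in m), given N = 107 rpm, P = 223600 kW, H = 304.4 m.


Ns = 107 * 223600^0.5 / 304.4^1.25 = 39.7937


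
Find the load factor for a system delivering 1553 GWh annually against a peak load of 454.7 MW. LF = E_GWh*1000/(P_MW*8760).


LF = 1553 * 1000 / (454.7 * 8760) = 0.3899


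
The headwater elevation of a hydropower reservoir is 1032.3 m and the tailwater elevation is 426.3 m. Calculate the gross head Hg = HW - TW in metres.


Hg = 1032.3 - 426.3 = 606.0000 m


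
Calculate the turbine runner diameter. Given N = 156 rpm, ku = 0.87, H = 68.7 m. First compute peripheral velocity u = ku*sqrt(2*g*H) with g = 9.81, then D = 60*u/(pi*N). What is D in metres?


u = 0.87 * sqrt(2*9.81*68.7) = 31.9409 m/s
D = 60 * 31.9409 / (pi * 156) = 3.9104 m


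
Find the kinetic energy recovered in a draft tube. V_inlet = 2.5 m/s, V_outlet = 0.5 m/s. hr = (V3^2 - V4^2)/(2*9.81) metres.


hr = (2.5^2 - 0.5^2) / (2*9.81) = 0.3058 m


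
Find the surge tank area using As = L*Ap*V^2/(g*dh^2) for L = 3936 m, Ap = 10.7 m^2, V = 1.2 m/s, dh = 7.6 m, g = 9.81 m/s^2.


As = 3936 * 10.7 * 1.2^2 / (9.81 * 7.6^2) = 107.0299 m^2


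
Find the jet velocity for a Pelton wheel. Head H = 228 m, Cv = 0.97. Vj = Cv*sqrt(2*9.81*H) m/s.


Vj = 0.97 * sqrt(2*9.81*228) = 64.8767 m/s


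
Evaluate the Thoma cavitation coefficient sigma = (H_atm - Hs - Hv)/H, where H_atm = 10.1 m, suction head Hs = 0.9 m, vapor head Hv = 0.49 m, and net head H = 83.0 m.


sigma = (10.1 - 0.9 - 0.49) / 83.0 = 0.1049


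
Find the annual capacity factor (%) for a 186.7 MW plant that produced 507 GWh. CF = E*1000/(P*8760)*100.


CF = 507 * 1000 / (186.7 * 8760) * 100 = 30.9998 %


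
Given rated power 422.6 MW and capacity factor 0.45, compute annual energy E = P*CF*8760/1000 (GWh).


E = 422.6 * 0.45 * 8760 / 1000 = 1665.8892 GWh


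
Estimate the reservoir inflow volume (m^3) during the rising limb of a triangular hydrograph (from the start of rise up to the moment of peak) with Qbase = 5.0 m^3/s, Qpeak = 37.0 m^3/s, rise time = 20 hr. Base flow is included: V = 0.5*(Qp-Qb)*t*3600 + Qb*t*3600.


V = 0.5*(37.0 - 5.0)*20*3600 + 5.0*20*3600 = 1.5120e+06 m^3


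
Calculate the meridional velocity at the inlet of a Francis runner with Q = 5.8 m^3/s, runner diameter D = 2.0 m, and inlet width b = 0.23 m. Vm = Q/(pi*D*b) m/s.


Vm = 5.8 / (pi * 2.0 * 0.23) = 4.0135 m/s


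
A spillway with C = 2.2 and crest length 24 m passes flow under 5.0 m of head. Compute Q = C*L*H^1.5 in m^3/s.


Q = 2.2 * 24 * 5.0^1.5 = 590.3219 m^3/s


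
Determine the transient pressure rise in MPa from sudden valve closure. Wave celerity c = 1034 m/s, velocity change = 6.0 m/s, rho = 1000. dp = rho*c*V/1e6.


dp = 1000 * 1034 * 6.0 / 1e6 = 6.2040 MPa


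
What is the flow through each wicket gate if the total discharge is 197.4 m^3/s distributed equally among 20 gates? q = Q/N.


q = 197.4 / 20 = 9.8700 m^3/s


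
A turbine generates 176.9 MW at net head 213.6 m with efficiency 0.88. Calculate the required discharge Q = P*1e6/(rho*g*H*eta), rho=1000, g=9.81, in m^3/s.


Q = 176.9 * 1e6 / (1000 * 9.81 * 213.6 * 0.88) = 95.9345 m^3/s


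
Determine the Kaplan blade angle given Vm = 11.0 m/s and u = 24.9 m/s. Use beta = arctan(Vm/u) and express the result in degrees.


beta = arctan(11.0 / 24.9) = 23.8343 degrees


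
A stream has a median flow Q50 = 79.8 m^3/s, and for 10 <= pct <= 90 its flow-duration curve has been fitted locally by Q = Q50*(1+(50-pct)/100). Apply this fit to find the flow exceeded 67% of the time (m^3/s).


Q = 79.8 * (1 + (50 - 67)/100) = 66.2340 m^3/s


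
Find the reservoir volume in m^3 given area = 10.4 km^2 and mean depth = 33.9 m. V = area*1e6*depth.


V = 10.4 * 1e6 * 33.9 = 3.5256e+08 m^3


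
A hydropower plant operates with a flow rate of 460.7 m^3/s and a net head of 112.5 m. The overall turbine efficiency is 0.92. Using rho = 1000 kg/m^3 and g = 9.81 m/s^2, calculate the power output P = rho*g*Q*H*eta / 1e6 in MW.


P = 1000 * 9.81 * 460.7 * 112.5 * 0.92 / 1e6 = 467.7648 MW


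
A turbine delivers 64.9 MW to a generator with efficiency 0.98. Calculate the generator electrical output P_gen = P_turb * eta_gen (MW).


P_gen = 64.9 * 0.98 = 63.6020 MW


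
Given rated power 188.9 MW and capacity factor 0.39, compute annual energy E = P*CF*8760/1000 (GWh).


E = 188.9 * 0.39 * 8760 / 1000 = 645.3580 GWh


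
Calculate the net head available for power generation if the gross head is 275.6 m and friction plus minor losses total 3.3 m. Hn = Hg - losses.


Hn = 275.6 - 3.3 = 272.3000 m


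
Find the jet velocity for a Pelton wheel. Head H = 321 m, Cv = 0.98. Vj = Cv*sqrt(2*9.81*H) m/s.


Vj = 0.98 * sqrt(2*9.81*321) = 77.7729 m/s


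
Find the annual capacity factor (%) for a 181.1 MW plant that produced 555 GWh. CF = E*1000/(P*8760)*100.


CF = 555 * 1000 / (181.1 * 8760) * 100 = 34.9841 %


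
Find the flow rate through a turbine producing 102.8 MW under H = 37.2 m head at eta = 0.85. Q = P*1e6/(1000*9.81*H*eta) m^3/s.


Q = 102.8 * 1e6 / (1000 * 9.81 * 37.2 * 0.85) = 331.4074 m^3/s


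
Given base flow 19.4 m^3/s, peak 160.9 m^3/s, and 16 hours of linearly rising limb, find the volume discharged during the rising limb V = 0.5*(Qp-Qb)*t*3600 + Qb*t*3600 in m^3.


V = 0.5*(160.9 - 19.4)*16*3600 + 19.4*16*3600 = 5.1926e+06 m^3


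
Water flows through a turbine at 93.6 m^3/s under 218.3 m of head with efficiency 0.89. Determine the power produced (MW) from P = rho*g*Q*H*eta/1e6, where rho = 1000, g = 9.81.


P = 1000 * 9.81 * 93.6 * 218.3 * 0.89 / 1e6 = 178.3974 MW


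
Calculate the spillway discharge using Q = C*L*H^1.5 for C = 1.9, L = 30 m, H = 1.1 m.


Q = 1.9 * 30 * 1.1^1.5 = 65.7603 m^3/s


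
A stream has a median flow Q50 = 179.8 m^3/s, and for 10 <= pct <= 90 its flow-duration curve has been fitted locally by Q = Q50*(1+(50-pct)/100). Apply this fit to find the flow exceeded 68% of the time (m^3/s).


Q = 179.8 * (1 + (50 - 68)/100) = 147.4360 m^3/s


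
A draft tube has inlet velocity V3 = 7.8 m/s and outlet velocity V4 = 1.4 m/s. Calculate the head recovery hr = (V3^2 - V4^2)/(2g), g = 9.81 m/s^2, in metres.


hr = (7.8^2 - 1.4^2) / (2*9.81) = 3.0010 m


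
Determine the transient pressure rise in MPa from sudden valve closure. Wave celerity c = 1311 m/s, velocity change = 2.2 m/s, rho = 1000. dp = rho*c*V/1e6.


dp = 1000 * 1311 * 2.2 / 1e6 = 2.8842 MPa


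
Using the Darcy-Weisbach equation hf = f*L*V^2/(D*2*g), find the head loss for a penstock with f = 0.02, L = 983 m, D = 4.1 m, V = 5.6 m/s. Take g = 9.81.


hf = 0.02 * 983 * 5.6^2 / (4.1 * 2 * 9.81) = 7.6644 m


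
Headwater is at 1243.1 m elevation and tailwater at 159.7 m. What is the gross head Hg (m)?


Hg = 1243.1 - 159.7 = 1083.4000 m


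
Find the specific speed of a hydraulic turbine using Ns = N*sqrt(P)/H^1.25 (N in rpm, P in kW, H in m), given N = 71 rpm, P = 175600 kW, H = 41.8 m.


Ns = 71 * 175600^0.5 / 41.8^1.25 = 279.9305


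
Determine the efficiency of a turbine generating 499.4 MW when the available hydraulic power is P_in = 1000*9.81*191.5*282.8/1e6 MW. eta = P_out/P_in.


P_in = 1000 * 9.81 * 191.5 * 282.8 / 1e6 = 531.2723 MW
eta = 499.4 / 531.2723 = 0.9400


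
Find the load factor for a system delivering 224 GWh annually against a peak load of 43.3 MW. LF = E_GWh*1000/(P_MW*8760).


LF = 224 * 1000 / (43.3 * 8760) = 0.5905


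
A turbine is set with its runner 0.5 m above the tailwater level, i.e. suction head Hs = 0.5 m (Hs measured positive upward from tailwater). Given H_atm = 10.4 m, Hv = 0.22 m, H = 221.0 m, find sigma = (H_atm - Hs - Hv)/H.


sigma = (10.4 - 0.5 - 0.22) / 221.0 = 0.0438


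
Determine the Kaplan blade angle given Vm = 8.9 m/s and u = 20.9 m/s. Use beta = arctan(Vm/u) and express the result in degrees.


beta = arctan(8.9 / 20.9) = 23.0661 degrees


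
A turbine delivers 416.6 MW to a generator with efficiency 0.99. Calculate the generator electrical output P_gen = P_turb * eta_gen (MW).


P_gen = 416.6 * 0.99 = 412.4340 MW


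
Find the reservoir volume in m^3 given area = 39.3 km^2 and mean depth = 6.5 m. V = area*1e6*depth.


V = 39.3 * 1e6 * 6.5 = 2.5545e+08 m^3


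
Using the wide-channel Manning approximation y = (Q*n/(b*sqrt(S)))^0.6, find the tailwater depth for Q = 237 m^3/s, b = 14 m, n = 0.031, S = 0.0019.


y = (237 * 0.031 / (14 * 0.0019^0.5))^0.6 = 4.4500 m


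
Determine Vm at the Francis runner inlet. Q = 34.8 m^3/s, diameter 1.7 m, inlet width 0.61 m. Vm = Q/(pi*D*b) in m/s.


Vm = 34.8 / (pi * 1.7 * 0.61) = 10.6820 m/s


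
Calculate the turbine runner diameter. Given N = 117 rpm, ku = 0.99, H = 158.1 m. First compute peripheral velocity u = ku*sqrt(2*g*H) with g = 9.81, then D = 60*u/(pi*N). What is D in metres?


u = 0.99 * sqrt(2*9.81*158.1) = 55.1380 m/s
D = 60 * 55.1380 / (pi * 117) = 9.0005 m


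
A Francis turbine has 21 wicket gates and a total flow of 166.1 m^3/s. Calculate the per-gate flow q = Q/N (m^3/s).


q = 166.1 / 21 = 7.9095 m^3/s


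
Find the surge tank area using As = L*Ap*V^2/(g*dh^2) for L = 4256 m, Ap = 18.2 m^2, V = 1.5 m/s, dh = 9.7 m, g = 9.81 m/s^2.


As = 4256 * 18.2 * 1.5^2 / (9.81 * 9.7^2) = 188.8179 m^2


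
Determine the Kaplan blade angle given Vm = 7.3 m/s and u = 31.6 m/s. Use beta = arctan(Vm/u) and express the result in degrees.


beta = arctan(7.3 / 31.6) = 13.0079 degrees


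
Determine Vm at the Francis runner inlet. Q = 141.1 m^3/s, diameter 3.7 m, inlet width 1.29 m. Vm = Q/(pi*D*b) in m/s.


Vm = 141.1 / (pi * 3.7 * 1.29) = 9.4099 m/s


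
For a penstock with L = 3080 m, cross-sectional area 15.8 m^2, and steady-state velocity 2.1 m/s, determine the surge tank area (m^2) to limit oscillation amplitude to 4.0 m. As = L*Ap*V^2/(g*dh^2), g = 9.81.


As = 3080 * 15.8 * 2.1^2 / (9.81 * 4.0^2) = 1367.2798 m^2


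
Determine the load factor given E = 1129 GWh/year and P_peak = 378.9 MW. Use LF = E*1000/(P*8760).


LF = 1129 * 1000 / (378.9 * 8760) = 0.3401


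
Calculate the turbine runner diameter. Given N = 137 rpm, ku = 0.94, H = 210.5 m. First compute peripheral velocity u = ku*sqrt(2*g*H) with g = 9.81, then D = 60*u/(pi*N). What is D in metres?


u = 0.94 * sqrt(2*9.81*210.5) = 60.4092 m/s
D = 60 * 60.4092 / (pi * 137) = 8.4214 m


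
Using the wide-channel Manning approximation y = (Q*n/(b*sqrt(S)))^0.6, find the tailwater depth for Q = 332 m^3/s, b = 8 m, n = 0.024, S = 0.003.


y = (332 * 0.024 / (8 * 0.003^0.5))^0.6 = 5.6993 m


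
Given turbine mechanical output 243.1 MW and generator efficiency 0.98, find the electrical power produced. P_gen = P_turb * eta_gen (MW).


P_gen = 243.1 * 0.98 = 238.2380 MW


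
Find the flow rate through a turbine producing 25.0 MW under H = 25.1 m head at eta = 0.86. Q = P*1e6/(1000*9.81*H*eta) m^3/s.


Q = 25.0 * 1e6 / (1000 * 9.81 * 25.1 * 0.86) = 118.0589 m^3/s


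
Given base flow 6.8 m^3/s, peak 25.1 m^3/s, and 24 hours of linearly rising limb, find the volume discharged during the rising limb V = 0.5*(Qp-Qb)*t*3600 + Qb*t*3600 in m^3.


V = 0.5*(25.1 - 6.8)*24*3600 + 6.8*24*3600 = 1.3781e+06 m^3


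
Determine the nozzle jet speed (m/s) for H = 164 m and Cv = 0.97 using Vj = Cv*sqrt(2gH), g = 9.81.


Vj = 0.97 * sqrt(2*9.81*164) = 55.0229 m/s


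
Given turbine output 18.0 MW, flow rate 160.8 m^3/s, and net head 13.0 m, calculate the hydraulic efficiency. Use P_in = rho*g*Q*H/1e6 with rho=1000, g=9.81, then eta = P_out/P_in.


P_in = 1000 * 9.81 * 160.8 * 13.0 / 1e6 = 20.5068 MW
eta = 18.0 / 20.5068 = 0.8778


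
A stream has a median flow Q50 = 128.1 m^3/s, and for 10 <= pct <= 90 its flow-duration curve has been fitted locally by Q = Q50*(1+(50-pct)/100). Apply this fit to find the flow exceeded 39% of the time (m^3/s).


Q = 128.1 * (1 + (50 - 39)/100) = 142.1910 m^3/s


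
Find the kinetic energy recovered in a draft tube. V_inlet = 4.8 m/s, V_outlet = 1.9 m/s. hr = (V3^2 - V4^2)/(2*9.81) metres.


hr = (4.8^2 - 1.9^2) / (2*9.81) = 0.9903 m


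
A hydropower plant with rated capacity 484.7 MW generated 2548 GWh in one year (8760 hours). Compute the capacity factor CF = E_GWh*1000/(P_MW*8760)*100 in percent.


CF = 2548 * 1000 / (484.7 * 8760) * 100 = 60.0098 %


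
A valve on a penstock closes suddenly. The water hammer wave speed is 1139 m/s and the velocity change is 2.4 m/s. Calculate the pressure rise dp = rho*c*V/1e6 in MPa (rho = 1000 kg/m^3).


dp = 1000 * 1139 * 2.4 / 1e6 = 2.7336 MPa


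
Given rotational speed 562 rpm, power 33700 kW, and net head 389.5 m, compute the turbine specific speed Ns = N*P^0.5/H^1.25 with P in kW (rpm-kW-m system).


Ns = 562 * 33700^0.5 / 389.5^1.25 = 59.6234


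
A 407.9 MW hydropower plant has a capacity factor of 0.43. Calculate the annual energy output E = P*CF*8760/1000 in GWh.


E = 407.9 * 0.43 * 8760 / 1000 = 1536.4777 GWh


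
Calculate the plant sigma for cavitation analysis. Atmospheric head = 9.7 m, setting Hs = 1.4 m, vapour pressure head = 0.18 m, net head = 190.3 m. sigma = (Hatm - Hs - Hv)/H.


sigma = (9.7 - 1.4 - 0.18) / 190.3 = 0.0427


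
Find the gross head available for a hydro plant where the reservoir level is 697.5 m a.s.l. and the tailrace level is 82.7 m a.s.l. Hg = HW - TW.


Hg = 697.5 - 82.7 = 614.8000 m


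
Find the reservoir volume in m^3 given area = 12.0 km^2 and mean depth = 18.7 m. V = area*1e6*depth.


V = 12.0 * 1e6 * 18.7 = 2.2440e+08 m^3


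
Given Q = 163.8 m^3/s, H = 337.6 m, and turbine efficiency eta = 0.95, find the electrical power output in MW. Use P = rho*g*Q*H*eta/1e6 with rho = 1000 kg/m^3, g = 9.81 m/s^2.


P = 1000 * 9.81 * 163.8 * 337.6 * 0.95 / 1e6 = 515.3579 MW


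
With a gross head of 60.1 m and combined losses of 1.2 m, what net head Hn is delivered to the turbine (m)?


Hn = 60.1 - 1.2 = 58.9000 m


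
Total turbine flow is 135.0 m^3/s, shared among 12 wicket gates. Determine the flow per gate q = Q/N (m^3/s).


q = 135.0 / 12 = 11.2500 m^3/s


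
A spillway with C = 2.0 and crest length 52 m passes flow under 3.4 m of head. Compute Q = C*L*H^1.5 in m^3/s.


Q = 2.0 * 52 * 3.4^1.5 = 652.0062 m^3/s


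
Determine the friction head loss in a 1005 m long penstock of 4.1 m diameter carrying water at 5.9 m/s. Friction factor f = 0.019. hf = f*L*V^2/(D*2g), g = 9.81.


hf = 0.019 * 1005 * 5.9^2 / (4.1 * 2 * 9.81) = 8.2631 m


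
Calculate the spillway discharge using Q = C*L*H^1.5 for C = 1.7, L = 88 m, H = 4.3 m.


Q = 1.7 * 88 * 4.3^1.5 = 1333.9338 m^3/s


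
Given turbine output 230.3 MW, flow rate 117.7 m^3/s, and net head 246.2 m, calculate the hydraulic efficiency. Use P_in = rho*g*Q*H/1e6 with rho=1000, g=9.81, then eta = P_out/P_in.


P_in = 1000 * 9.81 * 117.7 * 246.2 / 1e6 = 284.2716 MW
eta = 230.3 / 284.2716 = 0.8101


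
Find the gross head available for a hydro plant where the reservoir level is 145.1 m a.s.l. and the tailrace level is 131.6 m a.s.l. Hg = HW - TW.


Hg = 145.1 - 131.6 = 13.5000 m


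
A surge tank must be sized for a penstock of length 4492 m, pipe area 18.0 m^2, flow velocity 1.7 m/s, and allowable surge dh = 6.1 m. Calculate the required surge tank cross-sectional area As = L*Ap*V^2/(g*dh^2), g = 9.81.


As = 4492 * 18.0 * 1.7^2 / (9.81 * 6.1^2) = 640.1495 m^2


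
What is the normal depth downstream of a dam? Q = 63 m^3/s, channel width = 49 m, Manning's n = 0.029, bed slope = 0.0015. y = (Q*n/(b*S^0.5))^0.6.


y = (63 * 0.029 / (49 * 0.0015^0.5))^0.6 = 0.9775 m


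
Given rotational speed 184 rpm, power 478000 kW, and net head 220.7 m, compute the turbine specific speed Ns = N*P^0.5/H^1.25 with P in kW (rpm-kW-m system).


Ns = 184 * 478000^0.5 / 220.7^1.25 = 149.5474


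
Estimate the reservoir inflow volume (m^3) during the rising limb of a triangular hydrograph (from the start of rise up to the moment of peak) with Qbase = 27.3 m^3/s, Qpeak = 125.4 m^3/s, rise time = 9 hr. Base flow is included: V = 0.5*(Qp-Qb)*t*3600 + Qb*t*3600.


V = 0.5*(125.4 - 27.3)*9*3600 + 27.3*9*3600 = 2.4737e+06 m^3


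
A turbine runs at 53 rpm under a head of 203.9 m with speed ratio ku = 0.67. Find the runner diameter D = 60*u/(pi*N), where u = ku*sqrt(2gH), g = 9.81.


u = 0.67 * sqrt(2*9.81*203.9) = 42.3773 m/s
D = 60 * 42.3773 / (pi * 53) = 15.2707 m


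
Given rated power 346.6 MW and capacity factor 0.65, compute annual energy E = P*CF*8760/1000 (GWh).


E = 346.6 * 0.65 * 8760 / 1000 = 1973.5404 GWh


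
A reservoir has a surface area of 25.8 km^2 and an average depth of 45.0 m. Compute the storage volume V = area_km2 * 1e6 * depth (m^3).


V = 25.8 * 1e6 * 45.0 = 1.1610e+09 m^3


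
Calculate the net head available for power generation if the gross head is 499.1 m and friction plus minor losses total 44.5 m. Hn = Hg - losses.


Hn = 499.1 - 44.5 = 454.6000 m


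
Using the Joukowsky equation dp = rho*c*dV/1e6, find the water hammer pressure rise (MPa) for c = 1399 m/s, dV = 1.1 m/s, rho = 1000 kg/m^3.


dp = 1000 * 1399 * 1.1 / 1e6 = 1.5389 MPa


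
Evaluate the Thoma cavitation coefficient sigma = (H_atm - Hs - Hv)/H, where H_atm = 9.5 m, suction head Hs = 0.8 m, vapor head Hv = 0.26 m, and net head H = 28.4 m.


sigma = (9.5 - 0.8 - 0.26) / 28.4 = 0.2972


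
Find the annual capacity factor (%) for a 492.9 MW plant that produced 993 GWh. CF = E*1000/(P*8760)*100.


CF = 993 * 1000 / (492.9 * 8760) * 100 = 22.9978 %


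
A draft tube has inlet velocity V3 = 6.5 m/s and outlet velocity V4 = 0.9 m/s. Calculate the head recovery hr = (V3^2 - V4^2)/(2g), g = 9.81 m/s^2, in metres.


hr = (6.5^2 - 0.9^2) / (2*9.81) = 2.1121 m


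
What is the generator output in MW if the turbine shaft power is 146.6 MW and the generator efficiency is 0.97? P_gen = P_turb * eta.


P_gen = 146.6 * 0.97 = 142.2020 MW


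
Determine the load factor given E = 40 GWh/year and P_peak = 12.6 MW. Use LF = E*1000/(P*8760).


LF = 40 * 1000 / (12.6 * 8760) = 0.3624


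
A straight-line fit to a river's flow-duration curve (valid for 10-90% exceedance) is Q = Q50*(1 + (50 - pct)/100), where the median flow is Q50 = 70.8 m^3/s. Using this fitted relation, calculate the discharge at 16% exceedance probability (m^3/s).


Q = 70.8 * (1 + (50 - 16)/100) = 94.8720 m^3/s


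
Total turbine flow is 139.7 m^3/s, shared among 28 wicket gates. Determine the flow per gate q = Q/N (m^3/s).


q = 139.7 / 28 = 4.9893 m^3/s


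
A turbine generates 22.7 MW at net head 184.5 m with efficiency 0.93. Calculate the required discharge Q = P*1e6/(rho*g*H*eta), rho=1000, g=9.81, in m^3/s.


Q = 22.7 * 1e6 / (1000 * 9.81 * 184.5 * 0.93) = 13.4858 m^3/s


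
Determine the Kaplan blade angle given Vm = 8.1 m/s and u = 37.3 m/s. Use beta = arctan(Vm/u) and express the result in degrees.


beta = arctan(8.1 / 37.3) = 12.2520 degrees


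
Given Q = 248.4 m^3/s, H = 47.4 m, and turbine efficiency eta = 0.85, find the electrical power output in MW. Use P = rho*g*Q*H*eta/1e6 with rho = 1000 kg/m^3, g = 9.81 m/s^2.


P = 1000 * 9.81 * 248.4 * 47.4 * 0.85 / 1e6 = 98.1788 MW


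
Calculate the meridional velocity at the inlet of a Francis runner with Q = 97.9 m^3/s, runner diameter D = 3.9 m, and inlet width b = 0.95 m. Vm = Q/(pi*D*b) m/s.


Vm = 97.9 / (pi * 3.9 * 0.95) = 8.4109 m/s


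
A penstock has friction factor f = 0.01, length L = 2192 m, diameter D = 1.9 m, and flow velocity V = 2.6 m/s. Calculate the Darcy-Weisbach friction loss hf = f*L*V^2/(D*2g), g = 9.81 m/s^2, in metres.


hf = 0.01 * 2192 * 2.6^2 / (1.9 * 2 * 9.81) = 3.9750 m


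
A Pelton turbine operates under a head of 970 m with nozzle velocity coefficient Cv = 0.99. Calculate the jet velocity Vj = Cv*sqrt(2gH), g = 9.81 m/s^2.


Vj = 0.99 * sqrt(2*9.81*970) = 136.5748 m/s


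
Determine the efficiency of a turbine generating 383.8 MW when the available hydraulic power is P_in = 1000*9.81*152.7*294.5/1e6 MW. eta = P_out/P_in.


P_in = 1000 * 9.81 * 152.7 * 294.5 / 1e6 = 441.1572 MW
eta = 383.8 / 441.1572 = 0.8700


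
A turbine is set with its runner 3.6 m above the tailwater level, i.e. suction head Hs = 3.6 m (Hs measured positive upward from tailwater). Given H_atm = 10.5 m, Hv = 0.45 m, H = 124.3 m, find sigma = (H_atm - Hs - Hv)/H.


sigma = (10.5 - 3.6 - 0.45) / 124.3 = 0.0519


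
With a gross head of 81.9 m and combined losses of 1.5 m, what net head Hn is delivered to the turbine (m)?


Hn = 81.9 - 1.5 = 80.4000 m


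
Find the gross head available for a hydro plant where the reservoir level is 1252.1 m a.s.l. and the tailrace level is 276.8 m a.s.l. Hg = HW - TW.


Hg = 1252.1 - 276.8 = 975.3000 m


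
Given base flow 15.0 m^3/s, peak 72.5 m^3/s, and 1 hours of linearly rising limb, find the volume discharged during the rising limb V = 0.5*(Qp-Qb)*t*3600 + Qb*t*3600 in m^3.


V = 0.5*(72.5 - 15.0)*1*3600 + 15.0*1*3600 = 157500.0000 m^3


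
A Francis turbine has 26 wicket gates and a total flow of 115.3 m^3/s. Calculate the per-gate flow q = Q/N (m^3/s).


q = 115.3 / 26 = 4.4346 m^3/s


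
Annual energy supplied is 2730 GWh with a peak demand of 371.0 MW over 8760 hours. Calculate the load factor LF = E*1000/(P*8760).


LF = 2730 * 1000 / (371.0 * 8760) = 0.8400


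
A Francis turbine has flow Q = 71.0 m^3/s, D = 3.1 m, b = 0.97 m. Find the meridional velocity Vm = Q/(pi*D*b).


Vm = 71.0 / (pi * 3.1 * 0.97) = 7.5158 m/s


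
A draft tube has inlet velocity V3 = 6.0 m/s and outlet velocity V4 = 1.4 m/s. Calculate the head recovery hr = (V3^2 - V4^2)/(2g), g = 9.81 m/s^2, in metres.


hr = (6.0^2 - 1.4^2) / (2*9.81) = 1.7350 m


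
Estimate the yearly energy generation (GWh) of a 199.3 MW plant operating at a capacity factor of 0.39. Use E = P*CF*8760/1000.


E = 199.3 * 0.39 * 8760 / 1000 = 680.8885 GWh


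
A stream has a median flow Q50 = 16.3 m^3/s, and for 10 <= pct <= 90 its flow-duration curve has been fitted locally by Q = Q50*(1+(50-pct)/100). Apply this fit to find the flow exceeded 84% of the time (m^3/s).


Q = 16.3 * (1 + (50 - 84)/100) = 10.7580 m^3/s


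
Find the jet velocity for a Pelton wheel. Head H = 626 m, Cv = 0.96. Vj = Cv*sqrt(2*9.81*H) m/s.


Vj = 0.96 * sqrt(2*9.81*626) = 106.3917 m/s


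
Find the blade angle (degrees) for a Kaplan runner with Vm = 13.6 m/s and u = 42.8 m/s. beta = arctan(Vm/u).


beta = arctan(13.6 / 42.8) = 17.6280 degrees


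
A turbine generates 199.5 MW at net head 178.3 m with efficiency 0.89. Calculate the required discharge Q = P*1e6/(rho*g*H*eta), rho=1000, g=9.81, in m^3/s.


Q = 199.5 * 1e6 / (1000 * 9.81 * 178.3 * 0.89) = 128.1541 m^3/s


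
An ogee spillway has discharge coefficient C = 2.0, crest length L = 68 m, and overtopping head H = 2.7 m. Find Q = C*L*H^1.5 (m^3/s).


Q = 2.0 * 68 * 2.7^1.5 = 603.3712 m^3/s


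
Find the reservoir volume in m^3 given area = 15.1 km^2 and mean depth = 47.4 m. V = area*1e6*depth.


V = 15.1 * 1e6 * 47.4 = 7.1574e+08 m^3


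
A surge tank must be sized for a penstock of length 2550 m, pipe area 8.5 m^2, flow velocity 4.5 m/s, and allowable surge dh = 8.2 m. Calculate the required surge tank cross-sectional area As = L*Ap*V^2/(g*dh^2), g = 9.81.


As = 2550 * 8.5 * 4.5^2 / (9.81 * 8.2^2) = 665.4071 m^2


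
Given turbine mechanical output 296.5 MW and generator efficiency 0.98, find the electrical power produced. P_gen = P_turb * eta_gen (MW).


P_gen = 296.5 * 0.98 = 290.5700 MW


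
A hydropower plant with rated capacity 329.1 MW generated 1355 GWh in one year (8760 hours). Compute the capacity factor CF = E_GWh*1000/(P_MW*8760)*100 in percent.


CF = 1355 * 1000 / (329.1 * 8760) * 100 = 47.0010 %


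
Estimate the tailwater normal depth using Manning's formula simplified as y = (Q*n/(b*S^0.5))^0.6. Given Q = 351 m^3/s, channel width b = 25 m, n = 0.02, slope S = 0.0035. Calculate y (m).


y = (351 * 0.02 / (25 * 0.0035^0.5))^0.6 = 2.5458 m


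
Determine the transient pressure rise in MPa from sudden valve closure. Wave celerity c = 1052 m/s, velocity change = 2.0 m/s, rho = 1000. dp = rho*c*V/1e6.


dp = 1000 * 1052 * 2.0 / 1e6 = 2.1040 MPa


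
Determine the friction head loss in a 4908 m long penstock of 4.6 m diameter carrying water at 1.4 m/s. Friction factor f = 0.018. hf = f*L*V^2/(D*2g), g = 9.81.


hf = 0.018 * 4908 * 1.4^2 / (4.6 * 2 * 9.81) = 1.9186 m


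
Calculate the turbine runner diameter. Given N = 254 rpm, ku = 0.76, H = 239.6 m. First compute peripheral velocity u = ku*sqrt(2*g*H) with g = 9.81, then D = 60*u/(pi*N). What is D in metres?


u = 0.76 * sqrt(2*9.81*239.6) = 52.1083 m/s
D = 60 * 52.1083 / (pi * 254) = 3.9181 m


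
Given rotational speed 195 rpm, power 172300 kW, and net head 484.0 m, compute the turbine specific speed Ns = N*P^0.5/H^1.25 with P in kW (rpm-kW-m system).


Ns = 195 * 172300^0.5 / 484.0^1.25 = 35.6550


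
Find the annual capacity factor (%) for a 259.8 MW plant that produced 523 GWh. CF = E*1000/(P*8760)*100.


CF = 523 * 1000 / (259.8 * 8760) * 100 = 22.9804 %


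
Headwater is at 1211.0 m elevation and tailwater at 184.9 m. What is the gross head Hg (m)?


Hg = 1211.0 - 184.9 = 1026.1000 m


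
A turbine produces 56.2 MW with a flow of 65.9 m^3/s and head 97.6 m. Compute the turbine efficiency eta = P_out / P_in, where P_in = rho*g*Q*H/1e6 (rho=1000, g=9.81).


P_in = 1000 * 9.81 * 65.9 * 97.6 / 1e6 = 63.0964 MW
eta = 56.2 / 63.0964 = 0.8907


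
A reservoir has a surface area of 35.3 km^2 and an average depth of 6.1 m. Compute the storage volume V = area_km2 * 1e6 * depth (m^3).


V = 35.3 * 1e6 * 6.1 = 2.1533e+08 m^3


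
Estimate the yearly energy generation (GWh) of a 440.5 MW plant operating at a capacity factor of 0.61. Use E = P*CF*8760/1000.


E = 440.5 * 0.61 * 8760 / 1000 = 2353.8558 GWh


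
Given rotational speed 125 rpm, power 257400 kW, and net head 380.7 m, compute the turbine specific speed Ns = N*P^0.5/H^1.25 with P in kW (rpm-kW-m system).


Ns = 125 * 257400^0.5 / 380.7^1.25 = 37.7125


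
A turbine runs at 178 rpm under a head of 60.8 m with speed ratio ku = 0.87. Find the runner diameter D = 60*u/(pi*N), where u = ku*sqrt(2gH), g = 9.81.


u = 0.87 * sqrt(2*9.81*60.8) = 30.0483 m/s
D = 60 * 30.0483 / (pi * 178) = 3.2241 m


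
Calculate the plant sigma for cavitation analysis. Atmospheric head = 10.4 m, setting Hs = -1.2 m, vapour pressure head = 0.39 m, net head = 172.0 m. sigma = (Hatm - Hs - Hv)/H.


sigma = (10.4 - (-1.2) - 0.39) / 172.0 = 0.0652


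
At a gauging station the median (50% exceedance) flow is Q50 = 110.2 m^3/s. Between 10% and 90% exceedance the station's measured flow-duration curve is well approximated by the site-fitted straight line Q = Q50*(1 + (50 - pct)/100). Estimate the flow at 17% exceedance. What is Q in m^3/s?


Q = 110.2 * (1 + (50 - 17)/100) = 146.5660 m^3/s


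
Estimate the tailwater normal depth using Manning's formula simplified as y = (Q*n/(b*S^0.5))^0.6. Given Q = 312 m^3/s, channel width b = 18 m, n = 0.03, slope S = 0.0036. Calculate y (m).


y = (312 * 0.03 / (18 * 0.0036^0.5))^0.6 = 3.6535 m


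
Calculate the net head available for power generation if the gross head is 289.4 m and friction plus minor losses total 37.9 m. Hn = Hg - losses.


Hn = 289.4 - 37.9 = 251.5000 m


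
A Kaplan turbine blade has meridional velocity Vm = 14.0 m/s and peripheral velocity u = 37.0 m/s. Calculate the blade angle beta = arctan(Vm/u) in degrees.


beta = arctan(14.0 / 37.0) = 20.7256 degrees


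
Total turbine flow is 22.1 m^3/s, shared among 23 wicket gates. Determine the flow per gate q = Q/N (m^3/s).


q = 22.1 / 23 = 0.9609 m^3/s


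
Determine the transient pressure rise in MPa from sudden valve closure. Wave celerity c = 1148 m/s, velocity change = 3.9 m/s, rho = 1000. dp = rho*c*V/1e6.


dp = 1000 * 1148 * 3.9 / 1e6 = 4.4772 MPa


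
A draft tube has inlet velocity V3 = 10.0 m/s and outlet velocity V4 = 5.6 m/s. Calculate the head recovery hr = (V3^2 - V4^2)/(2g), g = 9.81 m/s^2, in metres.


hr = (10.0^2 - 5.6^2) / (2*9.81) = 3.4985 m


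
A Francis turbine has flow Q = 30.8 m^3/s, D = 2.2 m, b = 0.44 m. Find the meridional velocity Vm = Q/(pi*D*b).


Vm = 30.8 / (pi * 2.2 * 0.44) = 10.1280 m/s


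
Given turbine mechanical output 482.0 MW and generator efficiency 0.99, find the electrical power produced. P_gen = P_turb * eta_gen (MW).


P_gen = 482.0 * 0.99 = 477.1800 MW


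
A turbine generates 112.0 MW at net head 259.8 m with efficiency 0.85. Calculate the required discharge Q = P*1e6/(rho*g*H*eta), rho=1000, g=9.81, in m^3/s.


Q = 112.0 * 1e6 / (1000 * 9.81 * 259.8 * 0.85) = 51.7000 m^3/s


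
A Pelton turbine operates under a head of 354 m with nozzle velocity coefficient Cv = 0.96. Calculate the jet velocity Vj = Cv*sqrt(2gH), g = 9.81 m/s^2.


Vj = 0.96 * sqrt(2*9.81*354) = 80.0060 m/s


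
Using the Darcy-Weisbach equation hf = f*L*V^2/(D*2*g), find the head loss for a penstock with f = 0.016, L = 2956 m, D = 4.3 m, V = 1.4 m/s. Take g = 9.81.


hf = 0.016 * 2956 * 1.4^2 / (4.3 * 2 * 9.81) = 1.0988 m


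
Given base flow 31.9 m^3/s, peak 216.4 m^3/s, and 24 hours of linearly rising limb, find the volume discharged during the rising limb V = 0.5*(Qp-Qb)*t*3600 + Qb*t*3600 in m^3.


V = 0.5*(216.4 - 31.9)*24*3600 + 31.9*24*3600 = 1.0727e+07 m^3


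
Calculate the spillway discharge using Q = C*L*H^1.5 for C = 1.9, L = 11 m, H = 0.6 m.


Q = 1.9 * 11 * 0.6^1.5 = 9.7134 m^3/s


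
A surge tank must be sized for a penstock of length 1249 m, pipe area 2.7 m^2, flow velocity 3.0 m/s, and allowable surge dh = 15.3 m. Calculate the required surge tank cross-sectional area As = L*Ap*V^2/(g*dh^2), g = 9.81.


As = 1249 * 2.7 * 3.0^2 / (9.81 * 15.3^2) = 13.2165 m^2


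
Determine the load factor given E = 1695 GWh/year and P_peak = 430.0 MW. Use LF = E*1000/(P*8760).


LF = 1695 * 1000 / (430.0 * 8760) = 0.4500


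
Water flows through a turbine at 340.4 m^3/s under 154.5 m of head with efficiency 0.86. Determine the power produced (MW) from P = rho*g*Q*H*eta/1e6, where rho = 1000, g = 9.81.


P = 1000 * 9.81 * 340.4 * 154.5 * 0.86 / 1e6 = 443.6960 MW


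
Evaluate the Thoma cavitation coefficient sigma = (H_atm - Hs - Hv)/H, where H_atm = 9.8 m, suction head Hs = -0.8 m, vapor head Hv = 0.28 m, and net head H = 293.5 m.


sigma = (9.8 - (-0.8) - 0.28) / 293.5 = 0.0352


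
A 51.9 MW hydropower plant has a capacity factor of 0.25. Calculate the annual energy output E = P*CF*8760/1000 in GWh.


E = 51.9 * 0.25 * 8760 / 1000 = 113.6610 GWh


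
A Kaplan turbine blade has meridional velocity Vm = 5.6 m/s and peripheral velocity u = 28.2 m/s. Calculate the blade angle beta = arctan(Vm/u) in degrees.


beta = arctan(5.6 / 28.2) = 11.2318 degrees


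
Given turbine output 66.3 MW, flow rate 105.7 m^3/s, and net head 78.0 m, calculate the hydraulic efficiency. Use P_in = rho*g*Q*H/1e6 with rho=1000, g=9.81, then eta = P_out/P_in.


P_in = 1000 * 9.81 * 105.7 * 78.0 / 1e6 = 80.8795 MW
eta = 66.3 / 80.8795 = 0.8197
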